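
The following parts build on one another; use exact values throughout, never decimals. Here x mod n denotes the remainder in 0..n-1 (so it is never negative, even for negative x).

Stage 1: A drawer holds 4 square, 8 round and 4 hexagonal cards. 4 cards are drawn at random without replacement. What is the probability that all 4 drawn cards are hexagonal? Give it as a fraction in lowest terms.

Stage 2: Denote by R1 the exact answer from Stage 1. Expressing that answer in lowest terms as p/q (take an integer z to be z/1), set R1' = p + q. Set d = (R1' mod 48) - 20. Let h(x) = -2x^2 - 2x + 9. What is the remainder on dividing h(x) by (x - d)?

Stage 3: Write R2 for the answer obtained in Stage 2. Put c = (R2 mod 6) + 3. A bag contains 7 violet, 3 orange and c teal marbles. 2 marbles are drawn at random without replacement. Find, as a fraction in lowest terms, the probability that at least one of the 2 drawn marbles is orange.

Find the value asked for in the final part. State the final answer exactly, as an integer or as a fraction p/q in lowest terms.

16/51

Stage 1: total draws C(16,4) = 1820; favorable C(4,4) = 1; P = 1/1820; answer 1/1820
Stage 2: R1 = 1/1820; threaded value p + q = 1821; d = 25; remainder = value at the root: -2*(25)^2 - 2*(25)^1 + 9 = (-1250) + (-50) + (9) = -1291; answer -1291
Stage 3: R2 = -1291; c = 8; total draws C(18,2) = 153; complement C(15,2) = 105; favorable 153 - 105 = 48; P = 16/51; answer 16/51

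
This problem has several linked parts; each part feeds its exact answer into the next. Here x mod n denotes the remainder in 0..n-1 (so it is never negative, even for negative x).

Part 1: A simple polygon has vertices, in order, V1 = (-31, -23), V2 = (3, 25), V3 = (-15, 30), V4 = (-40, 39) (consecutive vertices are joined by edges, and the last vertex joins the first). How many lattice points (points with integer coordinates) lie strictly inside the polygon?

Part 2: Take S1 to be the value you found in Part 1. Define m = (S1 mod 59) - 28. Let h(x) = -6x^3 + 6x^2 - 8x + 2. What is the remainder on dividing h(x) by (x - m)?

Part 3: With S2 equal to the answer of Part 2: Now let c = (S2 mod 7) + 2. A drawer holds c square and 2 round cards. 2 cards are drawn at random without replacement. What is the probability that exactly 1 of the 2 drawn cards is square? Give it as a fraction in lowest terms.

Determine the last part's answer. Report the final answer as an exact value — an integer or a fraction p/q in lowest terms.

Part 1: cross terms: (-31*25 - 3*-23)=-706, (3*30 - -15*25)=465, (-15*39 - -40*30)=615, (-40*-23 - -31*39)=2129; twice the area = |2503| = 2503; area = 2503/2; boundary points = 2 + 1 + 1 + 1 = 5; strictly interior points = area - boundary/2 + 1 = 1250; answer 1250
Part 2: S1 = 1250; m = -17; remainder = value at the root: -6*(-17)^3 + 6*(-17)^2 - 8*(-17)^1 + 2 = (29478) + (1734) + (136) + (2) = 31350; answer 31350
Part 3: S2 = 31350; c = 6; total draws C(8,2) = 28; favorable C(6,1)*C(2,1) = 12; P = 3/7; answer 3/7

3/7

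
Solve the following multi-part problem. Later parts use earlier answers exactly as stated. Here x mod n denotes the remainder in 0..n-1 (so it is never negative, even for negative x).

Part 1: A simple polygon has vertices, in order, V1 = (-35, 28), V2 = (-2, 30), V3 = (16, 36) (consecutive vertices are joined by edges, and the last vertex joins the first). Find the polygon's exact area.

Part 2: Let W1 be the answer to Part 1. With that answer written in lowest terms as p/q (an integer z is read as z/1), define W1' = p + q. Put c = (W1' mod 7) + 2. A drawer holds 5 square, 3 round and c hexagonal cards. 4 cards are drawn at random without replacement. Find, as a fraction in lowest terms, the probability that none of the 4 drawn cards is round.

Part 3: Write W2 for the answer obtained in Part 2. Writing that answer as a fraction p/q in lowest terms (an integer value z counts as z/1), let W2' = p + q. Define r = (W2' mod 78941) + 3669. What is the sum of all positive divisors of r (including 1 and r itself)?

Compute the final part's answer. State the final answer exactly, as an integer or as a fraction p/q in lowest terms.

Part 1: cross terms: (-35*30 - -2*28)=-994, (-2*36 - 16*30)=-552, (16*28 - -35*36)=1708; twice the area = |162| = 162; area = 81; answer 81
Part 2: W1 = 81; threaded value p + q = 82; c = 7; total draws C(15,4) = 1365; favorable C(12,4) = 495; P = 33/91; answer 33/91
Part 3: W2 = 33/91; threaded value p + q = 124; r = 3793; 3793 is prime, so its only divisors are 1 and 3793; sigma = 1 + 3793 = 3794; answer 3794

3794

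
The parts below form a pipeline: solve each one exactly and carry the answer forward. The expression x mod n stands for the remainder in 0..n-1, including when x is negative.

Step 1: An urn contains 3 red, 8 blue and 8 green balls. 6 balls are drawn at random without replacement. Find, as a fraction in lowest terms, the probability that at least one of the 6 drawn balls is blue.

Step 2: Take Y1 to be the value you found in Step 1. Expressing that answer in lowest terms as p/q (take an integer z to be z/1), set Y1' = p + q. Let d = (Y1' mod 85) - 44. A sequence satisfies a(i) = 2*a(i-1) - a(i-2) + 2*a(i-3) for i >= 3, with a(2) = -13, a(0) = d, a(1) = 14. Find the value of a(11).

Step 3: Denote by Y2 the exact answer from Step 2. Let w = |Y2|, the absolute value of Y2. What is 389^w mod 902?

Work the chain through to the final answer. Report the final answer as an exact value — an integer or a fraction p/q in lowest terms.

223

Step 1: total draws C(19,6) = 27132; complement C(11,6) = 462; favorable 27132 - 462 = 26670; P = 635/646; answer 635/646
Step 2: Y1 = 635/646; threaded value p + q = 1281; d = -38; a(3) = 2*(-13) - 1*(14) + 2*(-38) = -116; iterating: a(3)=-116, a(4)=-191, a(5)=-292, a(6)=-625, a(7)=-1340, a(8)=-2639, a(9)=-5188, a(10)=-10417, a(11)=-20924; answer -20924
Step 3: Y2 = -20924; w = 20924; squarings mod 902: 389^1=389, 389^2=687, 389^4=223, 389^8=119, 389^16=631, 389^32=379, 389^64=223, 389^128=119, 389^256=631, 389^512=379, 389^1024=223, 389^2048=119, 389^4096=631, 389^8192=379, 389^16384=223; 389^20924 = 389^4 * 389^8 * 389^16 * 389^32 * 389^128 * 389^256 * 389^4096 * 389^16384 = 223 (mod 902); answer 223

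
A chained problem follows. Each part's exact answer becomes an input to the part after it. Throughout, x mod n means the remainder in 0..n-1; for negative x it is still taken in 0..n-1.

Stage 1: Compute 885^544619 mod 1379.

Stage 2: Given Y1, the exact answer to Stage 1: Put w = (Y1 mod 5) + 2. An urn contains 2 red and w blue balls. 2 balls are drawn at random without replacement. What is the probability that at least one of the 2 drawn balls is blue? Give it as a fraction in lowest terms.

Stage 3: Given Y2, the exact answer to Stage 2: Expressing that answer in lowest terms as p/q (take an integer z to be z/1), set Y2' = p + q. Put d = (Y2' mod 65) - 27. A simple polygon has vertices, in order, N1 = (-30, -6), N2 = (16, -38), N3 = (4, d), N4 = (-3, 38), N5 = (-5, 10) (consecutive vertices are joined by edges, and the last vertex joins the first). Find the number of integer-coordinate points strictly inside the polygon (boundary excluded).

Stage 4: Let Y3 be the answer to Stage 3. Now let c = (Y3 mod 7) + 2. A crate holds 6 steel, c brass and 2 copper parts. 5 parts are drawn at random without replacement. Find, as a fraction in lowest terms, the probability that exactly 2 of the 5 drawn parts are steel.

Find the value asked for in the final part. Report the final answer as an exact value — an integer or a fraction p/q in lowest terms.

Stage 1: squarings mod 1379: 885^1=885, 885^2=1332, 885^4=830, 885^8=779, 885^16=81, 885^32=1045, 885^64=1236, 885^128=1143, 885^256=536, 885^512=464, 885^1024=172, 885^2048=625, 885^4096=368, 885^8192=282, 885^16384=921, 885^32768=156, 885^65536=893, 885^131072=387, 885^262144=837, 885^524288=37; 885^544619 = 885^1 * 885^2 * 885^8 * 885^32 * 885^64 * 885^256 * 885^512 * 885^1024 * 885^2048 * 885^16384 * 885^524288 = 698 (mod 1379); answer 698
Stage 2: Y1 = 698; w = 5; total draws C(7,2) = 21; complement C(2,2) = 1; favorable 21 - 1 = 20; P = 20/21; answer 20/21
Stage 3: Y2 = 20/21; threaded value p + q = 41; d = 14; cross terms: (-30*-38 - 16*-6)=1236, (16*14 - 4*-38)=376, (4*38 - -3*14)=194, (-3*10 - -5*38)=160, (-5*-6 - -30*10)=330; twice the area = |2296| = 2296; area = 1148; boundary points = 2 + 4 + 1 + 2 + 1 = 10; strictly interior points = area - boundary/2 + 1 = 1144; answer 1144
Stage 4: Y3 = 1144; c = 5; total draws C(13,5) = 1287; favorable C(6,2)*C(7,3) = 525; P = 175/429; answer 175/429

175/429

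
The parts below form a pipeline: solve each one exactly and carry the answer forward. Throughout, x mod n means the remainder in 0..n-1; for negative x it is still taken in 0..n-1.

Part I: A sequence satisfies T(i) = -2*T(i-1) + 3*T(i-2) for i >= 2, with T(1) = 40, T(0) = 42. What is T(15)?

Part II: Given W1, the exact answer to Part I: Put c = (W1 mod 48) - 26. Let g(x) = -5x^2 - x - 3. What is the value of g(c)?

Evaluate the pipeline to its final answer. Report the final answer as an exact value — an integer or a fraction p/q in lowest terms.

Part I: T(2) = -2*(40) + 3*(42) = 46; iterating: T(2)=46, T(3)=28, T(4)=82, T(5)=-80, T(6)=406, T(7)=-1052, T(8)=3322, T(9)=-9800, T(10)=29566, T(11)=-88532, T(12)=265762, T(13)=-797120, T(14)=2391526, T(15)=-7174412; answer -7174412
Part II: W1 = -7174412; c = -22; -5*(-22)^2 - 1*(-22)^1 - 3 = (-2420) + (22) + (-3) = -2401; answer -2401

-2401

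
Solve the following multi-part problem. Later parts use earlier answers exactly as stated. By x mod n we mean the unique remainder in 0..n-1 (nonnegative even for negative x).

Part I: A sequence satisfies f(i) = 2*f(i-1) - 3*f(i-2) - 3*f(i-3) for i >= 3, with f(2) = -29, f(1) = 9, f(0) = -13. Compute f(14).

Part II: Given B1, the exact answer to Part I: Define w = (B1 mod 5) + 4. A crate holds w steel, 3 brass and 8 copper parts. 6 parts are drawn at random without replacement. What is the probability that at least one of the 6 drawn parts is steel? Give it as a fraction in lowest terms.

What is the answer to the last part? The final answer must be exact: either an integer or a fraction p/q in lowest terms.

Part I: f(3) = 2*(-29) - 3*(9) - 3*(-13) = -46; iterating: f(3)=-46, f(4)=-32, f(5)=161, f(6)=556, f(7)=725, f(8)=-701, f(9)=-5245, f(10)=-10562, f(11)=-3286, f(12)=40849, f(13)=123242, f(14)=133795; answer 133795
Part II: B1 = 133795; w = 4; total draws C(15,6) = 5005; complement C(11,6) = 462; favorable 5005 - 462 = 4543; P = 59/65; answer 59/65

59/65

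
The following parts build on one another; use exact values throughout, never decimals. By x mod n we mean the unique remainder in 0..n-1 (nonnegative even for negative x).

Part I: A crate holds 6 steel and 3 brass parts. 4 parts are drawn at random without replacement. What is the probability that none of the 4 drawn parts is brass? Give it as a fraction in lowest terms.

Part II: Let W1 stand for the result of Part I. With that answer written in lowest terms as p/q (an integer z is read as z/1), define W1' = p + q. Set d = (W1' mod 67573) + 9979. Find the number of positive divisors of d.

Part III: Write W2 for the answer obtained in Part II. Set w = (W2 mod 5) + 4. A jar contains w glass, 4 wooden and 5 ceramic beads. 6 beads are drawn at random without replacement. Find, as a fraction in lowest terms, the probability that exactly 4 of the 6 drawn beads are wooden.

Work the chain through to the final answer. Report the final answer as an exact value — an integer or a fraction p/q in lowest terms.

Part I: total draws C(9,4) = 126; favorable C(6,4) = 15; P = 5/42; answer 5/42
Part II: W1 = 5/42; threaded value p + q = 47; d = 10026; 10026 = 2 * 3^2 * 557; number of divisors = (1+1) * (2+1) * (1+1) = 12; answer 12
Part III: W2 = 12; w = 6; total draws C(15,6) = 5005; favorable C(4,4)*C(11,2) = 55; P = 1/91; answer 1/91

1/91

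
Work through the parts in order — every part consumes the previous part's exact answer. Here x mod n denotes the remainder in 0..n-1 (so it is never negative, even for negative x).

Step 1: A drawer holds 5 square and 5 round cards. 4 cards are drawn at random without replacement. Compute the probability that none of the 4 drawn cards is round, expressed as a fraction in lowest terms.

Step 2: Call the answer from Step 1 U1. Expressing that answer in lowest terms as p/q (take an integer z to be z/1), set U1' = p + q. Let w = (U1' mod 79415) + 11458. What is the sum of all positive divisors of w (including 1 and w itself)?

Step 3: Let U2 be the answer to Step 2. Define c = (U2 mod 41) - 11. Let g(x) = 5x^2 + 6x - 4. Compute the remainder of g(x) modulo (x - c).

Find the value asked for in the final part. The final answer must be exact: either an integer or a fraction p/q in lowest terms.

52

Step 1: total draws C(10,4) = 210; favorable C(5,4) = 5; P = 1/42; answer 1/42
Step 2: U1 = 1/42; threaded value p + q = 43; w = 11501; 11501 = 7 * 31 * 53; sigma = (1 + 7) * (1 + 31) * (1 + 53) = 8 * 32 * 54 = 13824; answer 13824
Step 3: U2 = 13824; c = -4; remainder = value at the root: 5*(-4)^2 + 6*(-4)^1 - 4 = (80) + (-24) + (-4) = 52; answer 52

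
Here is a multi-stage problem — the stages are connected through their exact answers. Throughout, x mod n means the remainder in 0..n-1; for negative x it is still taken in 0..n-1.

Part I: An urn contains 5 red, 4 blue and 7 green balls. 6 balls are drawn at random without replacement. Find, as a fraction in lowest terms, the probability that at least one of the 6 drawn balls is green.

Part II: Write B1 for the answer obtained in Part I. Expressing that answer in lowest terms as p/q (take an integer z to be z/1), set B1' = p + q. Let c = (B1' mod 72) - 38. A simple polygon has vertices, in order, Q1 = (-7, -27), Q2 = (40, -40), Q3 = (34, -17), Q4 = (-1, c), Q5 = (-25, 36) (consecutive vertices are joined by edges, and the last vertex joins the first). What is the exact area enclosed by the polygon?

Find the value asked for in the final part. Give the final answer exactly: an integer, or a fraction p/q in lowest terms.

4507/2

Part I: total draws C(16,6) = 8008; complement C(9,6) = 84; favorable 8008 - 84 = 7924; P = 283/286; answer 283/286
Part II: B1 = 283/286; threaded value p + q = 569; c = 27; cross terms: (-7*-40 - 40*-27)=1360, (40*-17 - 34*-40)=680, (34*27 - -1*-17)=901, (-1*36 - -25*27)=639, (-25*-27 - -7*36)=927; twice the area = |4507| = 4507; area = 4507/2; answer 4507/2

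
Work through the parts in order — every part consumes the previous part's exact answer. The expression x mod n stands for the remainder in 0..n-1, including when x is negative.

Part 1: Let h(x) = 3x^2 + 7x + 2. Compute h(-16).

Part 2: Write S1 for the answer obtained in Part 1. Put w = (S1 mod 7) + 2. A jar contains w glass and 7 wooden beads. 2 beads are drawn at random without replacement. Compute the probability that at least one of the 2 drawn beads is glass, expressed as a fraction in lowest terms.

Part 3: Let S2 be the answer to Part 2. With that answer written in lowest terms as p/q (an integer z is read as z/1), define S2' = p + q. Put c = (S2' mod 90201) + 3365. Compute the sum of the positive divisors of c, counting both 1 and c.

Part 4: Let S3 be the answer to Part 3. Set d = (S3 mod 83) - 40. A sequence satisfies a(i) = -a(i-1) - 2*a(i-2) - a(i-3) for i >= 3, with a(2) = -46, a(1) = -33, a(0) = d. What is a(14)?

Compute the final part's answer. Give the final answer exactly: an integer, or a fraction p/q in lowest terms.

2949

Part 1: 3*(-16)^2 + 7*(-16)^1 + 2 = (768) + (-112) + (2) = 658; answer 658
Part 2: S1 = 658; w = 2; total draws C(9,2) = 36; complement C(7,2) = 21; favorable 36 - 21 = 15; P = 5/12; answer 5/12
Part 3: S2 = 5/12; threaded value p + q = 17; c = 3382; 3382 = 2 * 19 * 89; sigma = (1 + 2) * (1 + 19) * (1 + 89) = 3 * 20 * 90 = 5400; answer 5400
Part 4: S3 = 5400; d = -35; a(3) = -1*(-46) - 2*(-33) - 1*(-35) = 147; iterating: a(3)=147, a(4)=-22, a(5)=-226, a(6)=123, a(7)=351, a(8)=-371, a(9)=-454, a(10)=845, a(11)=434, a(12)=-1670, a(13)=-43, a(14)=2949; answer 2949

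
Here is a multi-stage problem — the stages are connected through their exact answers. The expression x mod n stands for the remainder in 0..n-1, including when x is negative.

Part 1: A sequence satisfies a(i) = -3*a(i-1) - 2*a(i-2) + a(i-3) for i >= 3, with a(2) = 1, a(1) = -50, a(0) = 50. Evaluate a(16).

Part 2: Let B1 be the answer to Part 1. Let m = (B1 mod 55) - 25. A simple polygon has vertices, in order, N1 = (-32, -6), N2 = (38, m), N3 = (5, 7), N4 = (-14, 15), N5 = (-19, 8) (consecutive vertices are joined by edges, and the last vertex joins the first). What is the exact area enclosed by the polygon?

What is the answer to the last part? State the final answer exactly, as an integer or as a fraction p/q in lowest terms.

Part 1: a(3) = -3*(1) - 2*(-50) + 1*(50) = 147; iterating: a(3)=147, a(4)=-493, a(5)=1186, a(6)=-2425, a(7)=4410, a(8)=-7194, a(9)=10337, a(10)=-12213, a(11)=8771, a(12)=8450, a(13)=-55105, a(14)=157186, a(15)=-352898, a(16)=689217; answer 689217
Part 2: B1 = 689217; m = -13; cross terms: (-32*-13 - 38*-6)=644, (38*7 - 5*-13)=331, (5*15 - -14*7)=173, (-14*8 - -19*15)=173, (-19*-6 - -32*8)=370; twice the area = |1691| = 1691; area = 1691/2; answer 1691/2

1691/2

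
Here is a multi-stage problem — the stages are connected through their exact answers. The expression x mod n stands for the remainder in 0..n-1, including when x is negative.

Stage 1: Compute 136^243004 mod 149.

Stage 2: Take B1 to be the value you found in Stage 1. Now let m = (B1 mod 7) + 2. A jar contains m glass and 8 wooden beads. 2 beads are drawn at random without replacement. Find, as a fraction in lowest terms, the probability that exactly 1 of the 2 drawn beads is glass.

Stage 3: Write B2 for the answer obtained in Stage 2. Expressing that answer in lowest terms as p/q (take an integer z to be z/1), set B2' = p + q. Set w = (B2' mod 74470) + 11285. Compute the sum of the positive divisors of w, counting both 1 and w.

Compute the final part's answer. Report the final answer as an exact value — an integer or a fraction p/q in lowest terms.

21672

Stage 1: squarings mod 149: 136^1=136, 136^2=20, 136^4=102, 136^8=123, 136^16=80, 136^32=142, 136^64=49, 136^128=17, 136^256=140, 136^512=81, 136^1024=5, 136^2048=25, 136^4096=29, 136^8192=96, 136^16384=127, 136^32768=37, 136^65536=28, 136^131072=39; 136^243004 = 136^4 * 136^8 * 136^16 * 136^32 * 136^256 * 136^1024 * 136^4096 * 136^8192 * 136^32768 * 136^65536 * 136^131072 = 5 (mod 149); answer 5
Stage 2: B1 = 5; m = 7; total draws C(15,2) = 105; favorable C(7,1)*C(8,1) = 56; P = 8/15; answer 8/15
Stage 3: B2 = 8/15; threaded value p + q = 23; w = 11308; 11308 = 2^2 * 11 * 257; sigma = (1 + 2 + 4) * (1 + 11) * (1 + 257) = 7 * 12 * 258 = 21672; answer 21672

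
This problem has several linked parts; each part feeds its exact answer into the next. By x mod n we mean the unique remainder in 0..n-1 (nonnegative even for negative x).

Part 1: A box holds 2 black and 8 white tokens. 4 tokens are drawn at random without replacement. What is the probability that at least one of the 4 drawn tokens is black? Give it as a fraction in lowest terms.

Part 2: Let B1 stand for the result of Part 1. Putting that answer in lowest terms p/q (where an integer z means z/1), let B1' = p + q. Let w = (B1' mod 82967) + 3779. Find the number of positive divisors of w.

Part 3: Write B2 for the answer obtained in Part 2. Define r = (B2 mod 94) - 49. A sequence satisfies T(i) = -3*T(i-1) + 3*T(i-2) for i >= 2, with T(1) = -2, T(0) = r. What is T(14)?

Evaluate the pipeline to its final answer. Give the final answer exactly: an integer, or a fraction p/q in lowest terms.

Part 1: total draws C(10,4) = 210; complement C(8,4) = 70; favorable 210 - 70 = 140; P = 2/3; answer 2/3
Part 2: B1 = 2/3; threaded value p + q = 5; w = 3784; 3784 = 2^3 * 11 * 43; number of divisors = (3+1) * (1+1) * (1+1) = 16; answer 16
Part 3: B2 = 16; r = -33; T(2) = -3*(-2) + 3*(-33) = -93; iterating: T(2)=-93, T(3)=273, T(4)=-1098, T(5)=4113, T(6)=-15633, T(7)=59238, T(8)=-224613, T(9)=851553, T(10)=-3228498, T(11)=12240153, T(12)=-46405953, T(13)=175938318, T(14)=-667032813; answer -667032813

-667032813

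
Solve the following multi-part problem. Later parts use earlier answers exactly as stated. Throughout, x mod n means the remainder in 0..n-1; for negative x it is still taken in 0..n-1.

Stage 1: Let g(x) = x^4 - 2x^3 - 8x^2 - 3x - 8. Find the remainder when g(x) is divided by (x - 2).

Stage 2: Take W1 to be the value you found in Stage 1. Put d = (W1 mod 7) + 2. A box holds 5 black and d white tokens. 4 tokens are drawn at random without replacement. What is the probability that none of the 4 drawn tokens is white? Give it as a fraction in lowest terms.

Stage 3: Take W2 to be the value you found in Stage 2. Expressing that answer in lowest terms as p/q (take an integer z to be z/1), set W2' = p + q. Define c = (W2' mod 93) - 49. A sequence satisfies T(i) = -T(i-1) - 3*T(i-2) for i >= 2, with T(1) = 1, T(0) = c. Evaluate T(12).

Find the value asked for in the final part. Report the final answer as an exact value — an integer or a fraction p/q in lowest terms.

Stage 1: remainder = value at the root: 1*(2)^4 - 2*(2)^3 - 8*(2)^2 - 3*(2)^1 - 8 = (16) + (-16) + (-32) + (-6) + (-8) = -46; answer -46
Stage 2: W1 = -46; d = 5; total draws C(10,4) = 210; favorable C(5,4) = 5; P = 1/42; answer 1/42
Stage 3: W2 = 1/42; threaded value p + q = 43; c = -6; T(2) = -1*(1) - 3*(-6) = 17; iterating: T(2)=17, T(3)=-20, T(4)=-31, T(5)=91, T(6)=2, T(7)=-275, T(8)=269, T(9)=556, T(10)=-1363, T(11)=-305, T(12)=4394; answer 4394

4394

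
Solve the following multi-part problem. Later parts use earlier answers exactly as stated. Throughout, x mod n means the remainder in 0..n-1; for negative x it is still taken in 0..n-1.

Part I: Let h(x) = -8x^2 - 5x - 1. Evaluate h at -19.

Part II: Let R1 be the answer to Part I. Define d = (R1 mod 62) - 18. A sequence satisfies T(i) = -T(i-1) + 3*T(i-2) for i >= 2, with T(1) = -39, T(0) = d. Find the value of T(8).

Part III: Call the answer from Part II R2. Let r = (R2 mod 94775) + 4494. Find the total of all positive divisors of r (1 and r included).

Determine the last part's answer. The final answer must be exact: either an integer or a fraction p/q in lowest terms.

36480

Part I: -8*(-19)^2 - 5*(-19)^1 - 1 = (-2888) + (95) + (-1) = -2794; answer -2794
Part II: R1 = -2794; d = 40; T(2) = -1*(-39) + 3*(40) = 159; iterating: T(2)=159, T(3)=-276, T(4)=753, T(5)=-1581, T(6)=3840, T(7)=-8583, T(8)=20103; answer 20103
Part III: R2 = 20103; r = 24597; 24597 = 3^3 * 911; sigma = (1 + 3 + 9 + 27) * (1 + 911) = 40 * 912 = 36480; answer 36480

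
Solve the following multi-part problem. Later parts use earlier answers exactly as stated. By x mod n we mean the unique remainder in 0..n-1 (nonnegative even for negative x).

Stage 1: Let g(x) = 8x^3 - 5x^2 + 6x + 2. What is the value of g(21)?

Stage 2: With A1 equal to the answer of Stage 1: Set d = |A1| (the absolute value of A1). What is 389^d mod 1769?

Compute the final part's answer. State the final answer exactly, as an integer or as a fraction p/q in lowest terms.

Stage 1: 8*(21)^3 - 5*(21)^2 + 6*(21)^1 + 2 = (74088) + (-2205) + (126) + (2) = 72011; answer 72011
Stage 2: A1 = 72011; d = 72011; squarings mod 1769: 389^1=389, 389^2=956, 389^4=1132, 389^8=668, 389^16=436, 389^32=813, 389^64=1132, 389^128=668, 389^256=436, 389^512=813, 389^1024=1132, 389^2048=668, 389^4096=436, 389^8192=813, 389^16384=1132, 389^32768=668, 389^65536=436; 389^72011 = 389^1 * 389^2 * 389^8 * 389^64 * 389^256 * 389^2048 * 389^4096 * 389^65536 = 1380 (mod 1769); answer 1380

1380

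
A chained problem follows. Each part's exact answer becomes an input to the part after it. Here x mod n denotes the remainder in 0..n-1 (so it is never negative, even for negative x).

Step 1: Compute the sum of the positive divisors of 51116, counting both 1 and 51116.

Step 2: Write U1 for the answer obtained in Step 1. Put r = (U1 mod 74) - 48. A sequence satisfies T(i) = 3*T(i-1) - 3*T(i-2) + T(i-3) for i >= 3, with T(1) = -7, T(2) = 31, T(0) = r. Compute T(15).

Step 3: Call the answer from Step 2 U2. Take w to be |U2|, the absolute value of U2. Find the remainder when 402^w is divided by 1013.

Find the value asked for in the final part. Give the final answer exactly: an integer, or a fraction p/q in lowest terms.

Step 1: 51116 = 2^2 * 13 * 983; sigma = (1 + 2 + 4) * (1 + 13) * (1 + 983) = 7 * 14 * 984 = 96432; answer 96432
Step 2: U1 = 96432; r = -38; T(3) = 3*(31) - 3*(-7) + 1*(-38) = 76; iterating: T(3)=76, T(4)=128, T(5)=187, T(6)=253, T(7)=326, T(8)=406, T(9)=493, T(10)=587, T(11)=688, T(12)=796, T(13)=911, T(14)=1033, T(15)=1162; answer 1162
Step 3: U2 = 1162; w = 1162; squarings mod 1013: 402^1=402, 402^2=537, 402^4=677, 402^8=453, 402^16=583, 402^32=534, 402^64=503, 402^128=772, 402^256=340, 402^512=118, 402^1024=755; 402^1162 = 402^2 * 402^8 * 402^128 * 402^1024 = 596 (mod 1013); answer 596

596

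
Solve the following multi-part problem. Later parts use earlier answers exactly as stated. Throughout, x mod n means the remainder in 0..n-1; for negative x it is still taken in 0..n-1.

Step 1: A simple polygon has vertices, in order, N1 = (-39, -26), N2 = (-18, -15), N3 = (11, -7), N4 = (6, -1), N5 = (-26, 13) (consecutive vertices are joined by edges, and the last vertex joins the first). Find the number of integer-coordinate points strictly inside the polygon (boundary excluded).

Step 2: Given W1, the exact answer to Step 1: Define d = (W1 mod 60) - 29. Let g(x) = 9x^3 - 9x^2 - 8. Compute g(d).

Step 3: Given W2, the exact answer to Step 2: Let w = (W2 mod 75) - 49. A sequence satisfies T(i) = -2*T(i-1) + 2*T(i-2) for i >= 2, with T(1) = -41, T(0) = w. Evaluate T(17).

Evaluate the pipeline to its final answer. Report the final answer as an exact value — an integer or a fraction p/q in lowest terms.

Step 1: cross terms: (-39*-15 - -18*-26)=117, (-18*-7 - 11*-15)=291, (11*-1 - 6*-7)=31, (6*13 - -26*-1)=52, (-26*-26 - -39*13)=1183; twice the area = |1674| = 1674; area = 837; boundary points = 1 + 1 + 1 + 2 + 13 = 18; strictly interior points = area - boundary/2 + 1 = 829; answer 829
Step 2: W1 = 829; d = 20; 9*(20)^3 - 9*(20)^2 - 8 = (72000) + (-3600) + (-8) = 68392; answer 68392
Step 3: W2 = 68392; w = 18; T(2) = -2*(-41) + 2*(18) = 118; iterating: T(2)=118, T(3)=-318, T(4)=872, T(5)=-2380, T(6)=6504, T(7)=-17768, T(8)=48544, T(9)=-132624, T(10)=362336, T(11)=-989920, T(12)=2704512, T(13)=-7388864, T(14)=20186752, T(15)=-55151232, T(16)=150675968, T(17)=-411654400; answer -411654400

-411654400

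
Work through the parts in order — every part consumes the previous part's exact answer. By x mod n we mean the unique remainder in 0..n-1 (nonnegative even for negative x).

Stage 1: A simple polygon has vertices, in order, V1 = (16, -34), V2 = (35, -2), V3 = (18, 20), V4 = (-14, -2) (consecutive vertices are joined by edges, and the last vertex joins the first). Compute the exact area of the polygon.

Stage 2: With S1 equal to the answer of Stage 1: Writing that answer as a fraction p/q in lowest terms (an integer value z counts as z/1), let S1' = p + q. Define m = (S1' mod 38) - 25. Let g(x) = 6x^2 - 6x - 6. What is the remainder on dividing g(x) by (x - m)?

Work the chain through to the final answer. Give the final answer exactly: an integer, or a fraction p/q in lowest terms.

Stage 1: cross terms: (16*-2 - 35*-34)=1158, (35*20 - 18*-2)=736, (18*-2 - -14*20)=244, (-14*-34 - 16*-2)=508; twice the area = |2646| = 2646; area = 1323; answer 1323
Stage 2: S1 = 1323; threaded value p + q = 1324; m = 7; remainder = value at the root: 6*(7)^2 - 6*(7)^1 - 6 = (294) + (-42) + (-6) = 246; answer 246

246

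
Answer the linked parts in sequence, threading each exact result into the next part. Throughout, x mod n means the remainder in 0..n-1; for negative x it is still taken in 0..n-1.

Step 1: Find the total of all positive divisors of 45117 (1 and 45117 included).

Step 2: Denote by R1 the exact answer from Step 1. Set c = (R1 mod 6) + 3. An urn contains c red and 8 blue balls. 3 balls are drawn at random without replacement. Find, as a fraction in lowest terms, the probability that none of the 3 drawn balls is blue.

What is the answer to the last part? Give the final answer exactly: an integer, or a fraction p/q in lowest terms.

1/165

Step 1: 45117 = 3^4 * 557; sigma = (1 + 3 + 9 + 27 + 81) * (1 + 557) = 121 * 558 = 67518; answer 67518
Step 2: R1 = 67518; c = 3; total draws C(11,3) = 165; favorable C(3,3) = 1; P = 1/165; answer 1/165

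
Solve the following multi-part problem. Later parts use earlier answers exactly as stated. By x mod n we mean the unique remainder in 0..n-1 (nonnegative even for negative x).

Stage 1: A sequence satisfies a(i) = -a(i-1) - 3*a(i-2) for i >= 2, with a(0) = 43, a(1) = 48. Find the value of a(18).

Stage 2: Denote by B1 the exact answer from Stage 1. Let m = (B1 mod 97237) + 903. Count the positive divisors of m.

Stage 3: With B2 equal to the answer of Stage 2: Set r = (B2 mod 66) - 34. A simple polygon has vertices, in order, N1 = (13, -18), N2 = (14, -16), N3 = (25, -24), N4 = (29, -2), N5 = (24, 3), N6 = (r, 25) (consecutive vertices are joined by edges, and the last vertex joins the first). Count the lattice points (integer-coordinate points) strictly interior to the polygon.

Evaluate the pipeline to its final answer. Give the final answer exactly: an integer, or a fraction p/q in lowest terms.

871

Stage 1: a(2) = -1*(48) - 3*(43) = -177; iterating: a(2)=-177, a(3)=33, a(4)=498, a(5)=-597, a(6)=-897, a(7)=2688, a(8)=3, a(9)=-8067, a(10)=8058, a(11)=16143, a(12)=-40317, a(13)=-8112, a(14)=129063, a(15)=-104727, a(16)=-282462, a(17)=596643, a(18)=250743; answer 250743
Stage 2: B1 = 250743; m = 57172; 57172 = 2^2 * 14293; number of divisors = (2+1) * (1+1) = 6; answer 6
Stage 3: B2 = 6; r = -28; cross terms: (13*-16 - 14*-18)=44, (14*-24 - 25*-16)=64, (25*-2 - 29*-24)=646, (29*3 - 24*-2)=135, (24*25 - -28*3)=684, (-28*-18 - 13*25)=179; twice the area = |1752| = 1752; area = 876; boundary points = 1 + 1 + 2 + 5 + 2 + 1 = 12; strictly interior points = area - boundary/2 + 1 = 871; answer 871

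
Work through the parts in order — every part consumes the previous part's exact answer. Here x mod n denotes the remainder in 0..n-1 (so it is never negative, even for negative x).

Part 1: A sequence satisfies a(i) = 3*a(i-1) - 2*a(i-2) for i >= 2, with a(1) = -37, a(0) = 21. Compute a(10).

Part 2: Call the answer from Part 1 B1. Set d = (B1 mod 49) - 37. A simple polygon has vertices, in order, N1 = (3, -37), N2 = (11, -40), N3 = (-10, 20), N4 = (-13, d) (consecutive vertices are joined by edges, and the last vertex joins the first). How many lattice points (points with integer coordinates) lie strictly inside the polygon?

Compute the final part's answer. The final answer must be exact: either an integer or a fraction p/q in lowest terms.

493

Part 1: a(2) = 3*(-37) - 2*(21) = -153; iterating: a(2)=-153, a(3)=-385, a(4)=-849, a(5)=-1777, a(6)=-3633, a(7)=-7345, a(8)=-14769, a(9)=-29617, a(10)=-59313; answer -59313
Part 2: B1 = -59313; d = -11; cross terms: (3*-40 - 11*-37)=287, (11*20 - -10*-40)=-180, (-10*-11 - -13*20)=370, (-13*-37 - 3*-11)=514; twice the area = |991| = 991; area = 991/2; boundary points = 1 + 3 + 1 + 2 = 7; strictly interior points = area - boundary/2 + 1 = 493; answer 493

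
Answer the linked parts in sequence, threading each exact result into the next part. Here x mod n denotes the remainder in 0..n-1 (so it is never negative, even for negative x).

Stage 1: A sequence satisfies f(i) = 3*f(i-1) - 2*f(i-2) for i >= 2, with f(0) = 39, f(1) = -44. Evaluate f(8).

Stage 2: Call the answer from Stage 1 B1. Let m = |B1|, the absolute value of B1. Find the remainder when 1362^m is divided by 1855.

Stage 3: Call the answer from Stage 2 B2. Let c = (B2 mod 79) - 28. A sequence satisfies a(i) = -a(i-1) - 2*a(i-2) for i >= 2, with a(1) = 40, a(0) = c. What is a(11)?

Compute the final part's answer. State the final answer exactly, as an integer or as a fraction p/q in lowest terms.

Stage 1: f(2) = 3*(-44) - 2*(39) = -210; iterating: f(2)=-210, f(3)=-542, f(4)=-1206, f(5)=-2534, f(6)=-5190, f(7)=-10502, f(8)=-21126; answer -21126
Stage 2: B1 = -21126; m = 21126; squarings mod 1855: 1362^1=1362, 1362^2=44, 1362^4=81, 1362^8=996, 1362^16=1446, 1362^32=331, 1362^64=116, 1362^128=471, 1362^256=1096, 1362^512=1031, 1362^1024=46, 1362^2048=261, 1362^4096=1341, 1362^8192=786, 1362^16384=81; 1362^21126 = 1362^2 * 1362^4 * 1362^128 * 1362^512 * 1362^4096 * 1362^16384 = 1394 (mod 1855); answer 1394
Stage 3: B2 = 1394; c = 23; a(2) = -1*(40) - 2*(23) = -86; iterating: a(2)=-86, a(3)=6, a(4)=166, a(5)=-178, a(6)=-154, a(7)=510, a(8)=-202, a(9)=-818, a(10)=1222, a(11)=414; answer 414

414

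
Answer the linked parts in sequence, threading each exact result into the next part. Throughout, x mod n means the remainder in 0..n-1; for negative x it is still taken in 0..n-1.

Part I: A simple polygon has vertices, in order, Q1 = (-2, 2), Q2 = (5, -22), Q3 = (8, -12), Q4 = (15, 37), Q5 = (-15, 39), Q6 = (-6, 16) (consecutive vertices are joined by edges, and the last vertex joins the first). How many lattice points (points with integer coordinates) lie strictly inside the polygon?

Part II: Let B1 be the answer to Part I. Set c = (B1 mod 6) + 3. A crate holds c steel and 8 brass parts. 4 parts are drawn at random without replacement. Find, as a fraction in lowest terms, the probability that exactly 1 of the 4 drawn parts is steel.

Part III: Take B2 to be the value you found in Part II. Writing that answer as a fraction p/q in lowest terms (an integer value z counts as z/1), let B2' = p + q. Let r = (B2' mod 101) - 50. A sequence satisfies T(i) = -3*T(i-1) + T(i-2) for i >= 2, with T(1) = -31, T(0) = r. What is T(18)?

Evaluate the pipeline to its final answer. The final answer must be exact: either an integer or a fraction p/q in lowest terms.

27617228472

Part I: cross terms: (-2*-22 - 5*2)=34, (5*-12 - 8*-22)=116, (8*37 - 15*-12)=476, (15*39 - -15*37)=1140, (-15*16 - -6*39)=-6, (-6*2 - -2*16)=20; twice the area = |1780| = 1780; area = 890; boundary points = 1 + 1 + 7 + 2 + 1 + 2 = 14; strictly interior points = area - boundary/2 + 1 = 884; answer 884
Part II: B1 = 884; c = 5; total draws C(13,4) = 715; favorable C(5,1)*C(8,3) = 280; P = 56/143; answer 56/143
Part III: B2 = 56/143; threaded value p + q = 199; r = 48; T(2) = -3*(-31) + 1*(48) = 141; iterating: T(2)=141, T(3)=-454, T(4)=1503, T(5)=-4963, T(6)=16392, T(7)=-54139, T(8)=178809, T(9)=-590566, T(10)=1950507, T(11)=-6442087, T(12)=21276768, T(13)=-70272391, T(14)=232093941, T(15)=-766554214, T(16)=2531756583, T(17)=-8361823963, T(18)=27617228472; answer 27617228472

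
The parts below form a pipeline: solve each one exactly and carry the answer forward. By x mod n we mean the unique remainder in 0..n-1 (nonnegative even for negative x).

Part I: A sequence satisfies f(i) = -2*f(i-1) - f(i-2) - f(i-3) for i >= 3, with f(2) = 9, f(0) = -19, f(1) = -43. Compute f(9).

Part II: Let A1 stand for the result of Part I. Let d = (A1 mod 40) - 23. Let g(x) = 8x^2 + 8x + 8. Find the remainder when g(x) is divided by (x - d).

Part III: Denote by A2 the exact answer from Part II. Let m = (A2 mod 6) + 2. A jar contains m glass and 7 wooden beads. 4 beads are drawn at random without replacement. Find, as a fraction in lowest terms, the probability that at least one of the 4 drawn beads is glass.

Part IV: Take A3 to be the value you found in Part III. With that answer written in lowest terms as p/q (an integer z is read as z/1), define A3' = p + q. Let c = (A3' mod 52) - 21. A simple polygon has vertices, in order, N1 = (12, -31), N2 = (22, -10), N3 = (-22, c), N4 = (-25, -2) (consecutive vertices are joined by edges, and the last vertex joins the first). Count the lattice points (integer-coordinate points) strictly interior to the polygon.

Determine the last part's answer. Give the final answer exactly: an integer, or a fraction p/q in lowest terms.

Part I: f(3) = -2*(9) - 1*(-43) - 1*(-19) = 44; iterating: f(3)=44, f(4)=-54, f(5)=55, f(6)=-100, f(7)=199, f(8)=-353, f(9)=607; answer 607
Part II: A1 = 607; d = -16; remainder = value at the root: 8*(-16)^2 + 8*(-16)^1 + 8 = (2048) + (-128) + (8) = 1928; answer 1928
Part III: A2 = 1928; m = 4; total draws C(11,4) = 330; complement C(7,4) = 35; favorable 330 - 35 = 295; P = 59/66; answer 59/66
Part IV: A3 = 59/66; threaded value p + q = 125; c = 0; cross terms: (12*-10 - 22*-31)=562, (22*0 - -22*-10)=-220, (-22*-2 - -25*0)=44, (-25*-31 - 12*-2)=799; twice the area = |1185| = 1185; area = 1185/2; boundary points = 1 + 2 + 1 + 1 = 5; strictly interior points = area - boundary/2 + 1 = 591; answer 591

591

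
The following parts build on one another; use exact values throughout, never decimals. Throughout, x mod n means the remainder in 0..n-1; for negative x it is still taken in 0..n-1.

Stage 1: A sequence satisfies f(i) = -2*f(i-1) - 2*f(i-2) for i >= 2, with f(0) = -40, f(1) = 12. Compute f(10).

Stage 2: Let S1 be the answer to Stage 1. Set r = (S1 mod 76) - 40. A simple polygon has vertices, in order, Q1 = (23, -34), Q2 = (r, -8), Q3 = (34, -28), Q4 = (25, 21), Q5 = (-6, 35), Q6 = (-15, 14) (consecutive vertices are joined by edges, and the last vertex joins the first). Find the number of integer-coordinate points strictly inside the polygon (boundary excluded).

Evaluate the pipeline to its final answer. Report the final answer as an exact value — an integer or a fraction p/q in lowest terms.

Stage 1: f(2) = -2*(12) - 2*(-40) = 56; iterating: f(2)=56, f(3)=-136, f(4)=160, f(5)=-48, f(6)=-224, f(7)=544, f(8)=-640, f(9)=192, f(10)=896; answer 896
Stage 2: S1 = 896; r = 20; cross terms: (23*-8 - 20*-34)=496, (20*-28 - 34*-8)=-288, (34*21 - 25*-28)=1414, (25*35 - -6*21)=1001, (-6*14 - -15*35)=441, (-15*-34 - 23*14)=188; twice the area = |3252| = 3252; area = 1626; boundary points = 1 + 2 + 1 + 1 + 3 + 2 = 10; strictly interior points = area - boundary/2 + 1 = 1622; answer 1622

1622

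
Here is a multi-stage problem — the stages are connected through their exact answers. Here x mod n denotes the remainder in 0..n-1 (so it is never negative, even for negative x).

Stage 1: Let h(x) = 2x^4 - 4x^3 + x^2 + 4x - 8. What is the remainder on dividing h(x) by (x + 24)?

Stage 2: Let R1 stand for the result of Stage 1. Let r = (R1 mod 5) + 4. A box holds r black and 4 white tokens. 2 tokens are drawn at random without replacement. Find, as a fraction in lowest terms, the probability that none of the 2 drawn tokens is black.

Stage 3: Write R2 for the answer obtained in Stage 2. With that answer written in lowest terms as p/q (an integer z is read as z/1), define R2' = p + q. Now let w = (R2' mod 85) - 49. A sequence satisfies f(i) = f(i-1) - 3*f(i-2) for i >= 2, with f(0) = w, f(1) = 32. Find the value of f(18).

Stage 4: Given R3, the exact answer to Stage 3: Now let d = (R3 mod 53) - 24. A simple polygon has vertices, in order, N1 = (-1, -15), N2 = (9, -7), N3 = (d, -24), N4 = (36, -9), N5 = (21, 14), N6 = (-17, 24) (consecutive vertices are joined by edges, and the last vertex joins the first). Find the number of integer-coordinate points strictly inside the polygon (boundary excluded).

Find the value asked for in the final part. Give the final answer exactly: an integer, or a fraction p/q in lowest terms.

Stage 1: remainder = value at the root: 2*(-24)^4 - 4*(-24)^3 + 1*(-24)^2 + 4*(-24)^1 - 8 = (663552) + (55296) + (576) + (-96) + (-8) = 719320; answer 719320
Stage 2: R1 = 719320; r = 4; total draws C(8,2) = 28; favorable C(4,2) = 6; P = 3/14; answer 3/14
Stage 3: R2 = 3/14; threaded value p + q = 17; w = -32; f(2) = 1*(32) - 3*(-32) = 128; iterating: f(2)=128, f(3)=32, f(4)=-352, f(5)=-448, f(6)=608, f(7)=1952, f(8)=128, f(9)=-5728, f(10)=-6112, f(11)=11072, f(12)=29408, f(13)=-3808, f(14)=-92032, f(15)=-80608, f(16)=195488, f(17)=437312, f(18)=-149152; answer -149152
Stage 4: R3 = -149152; d = 19; cross terms: (-1*-7 - 9*-15)=142, (9*-24 - 19*-7)=-83, (19*-9 - 36*-24)=693, (36*14 - 21*-9)=693, (21*24 - -17*14)=742, (-17*-15 - -1*24)=279; twice the area = |2466| = 2466; area = 1233; boundary points = 2 + 1 + 1 + 1 + 2 + 1 = 8; strictly interior points = area - boundary/2 + 1 = 1230; answer 1230

1230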